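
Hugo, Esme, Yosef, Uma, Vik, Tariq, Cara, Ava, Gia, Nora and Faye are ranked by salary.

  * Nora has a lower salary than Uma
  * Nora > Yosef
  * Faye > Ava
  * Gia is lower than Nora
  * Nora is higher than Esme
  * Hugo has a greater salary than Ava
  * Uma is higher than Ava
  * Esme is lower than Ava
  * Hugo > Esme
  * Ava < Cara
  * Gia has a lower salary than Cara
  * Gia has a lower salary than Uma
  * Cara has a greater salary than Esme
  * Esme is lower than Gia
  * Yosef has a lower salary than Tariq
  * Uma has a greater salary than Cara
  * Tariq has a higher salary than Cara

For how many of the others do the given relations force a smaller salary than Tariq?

5

From Tariq the given relations immediately reach Yosef, Cara.
From those, Esme, Ava, Gia — 5 in total.
Nothing else is reachable below Tariq; 5 in all.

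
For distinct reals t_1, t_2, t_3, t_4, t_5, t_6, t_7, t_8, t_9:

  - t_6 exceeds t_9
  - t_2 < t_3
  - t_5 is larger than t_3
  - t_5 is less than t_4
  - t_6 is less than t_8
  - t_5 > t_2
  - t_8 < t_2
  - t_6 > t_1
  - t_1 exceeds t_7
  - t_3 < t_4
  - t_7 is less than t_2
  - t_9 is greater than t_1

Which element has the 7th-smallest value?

t_3

The consecutive relations fix a unique order: t_7 < t_1 < t_9 < t_6 < t_8 < t_2 < t_3 < t_5 < t_4.
Counting 7 from the smallest end gives t_3.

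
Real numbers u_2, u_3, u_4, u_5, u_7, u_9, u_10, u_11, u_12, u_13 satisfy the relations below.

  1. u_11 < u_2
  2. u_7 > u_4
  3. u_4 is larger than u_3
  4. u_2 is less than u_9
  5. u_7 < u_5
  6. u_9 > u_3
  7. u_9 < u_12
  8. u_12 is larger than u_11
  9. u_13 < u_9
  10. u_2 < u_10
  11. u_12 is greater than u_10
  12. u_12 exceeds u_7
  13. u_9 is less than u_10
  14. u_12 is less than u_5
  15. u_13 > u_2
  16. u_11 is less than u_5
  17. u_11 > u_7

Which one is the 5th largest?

The consecutive relations fix a unique order: u_3 < u_4 < u_7 < u_11 < u_2 < u_13 < u_9 < u_10 < u_12 < u_5.
The 5th largest is u_13.

u_13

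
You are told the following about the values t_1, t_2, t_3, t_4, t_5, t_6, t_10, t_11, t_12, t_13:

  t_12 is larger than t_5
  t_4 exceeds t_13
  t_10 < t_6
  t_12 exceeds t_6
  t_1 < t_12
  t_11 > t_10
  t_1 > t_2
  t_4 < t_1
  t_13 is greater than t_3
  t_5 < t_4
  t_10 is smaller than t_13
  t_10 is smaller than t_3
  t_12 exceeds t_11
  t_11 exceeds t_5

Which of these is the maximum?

t_12

Chaining downward from t_12: directly below it, t_5, t_11, t_1, t_6; then t_10, t_2, t_4; then t_13; then t_3.
That covers every other element, and nothing is given above t_12, so t_12 is the maximum.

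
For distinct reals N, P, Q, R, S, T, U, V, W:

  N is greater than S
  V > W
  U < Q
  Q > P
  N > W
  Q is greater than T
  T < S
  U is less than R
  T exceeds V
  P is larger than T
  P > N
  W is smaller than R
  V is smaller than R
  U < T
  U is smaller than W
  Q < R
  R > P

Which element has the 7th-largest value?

Piecing the relations together gives one ordering: U < W < V < T < S < N < P < Q < R.
Counting 7 from the largest end gives V.

V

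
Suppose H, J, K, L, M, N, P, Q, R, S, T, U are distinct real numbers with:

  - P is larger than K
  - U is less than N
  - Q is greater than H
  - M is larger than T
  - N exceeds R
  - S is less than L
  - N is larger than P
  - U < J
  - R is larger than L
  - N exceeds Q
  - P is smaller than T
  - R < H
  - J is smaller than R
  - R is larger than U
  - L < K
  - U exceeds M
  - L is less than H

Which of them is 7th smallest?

U

Piecing the relations together gives one ordering: S < L < K < P < T < M < U < J < R < H < Q < N.
The 7th smallest is U.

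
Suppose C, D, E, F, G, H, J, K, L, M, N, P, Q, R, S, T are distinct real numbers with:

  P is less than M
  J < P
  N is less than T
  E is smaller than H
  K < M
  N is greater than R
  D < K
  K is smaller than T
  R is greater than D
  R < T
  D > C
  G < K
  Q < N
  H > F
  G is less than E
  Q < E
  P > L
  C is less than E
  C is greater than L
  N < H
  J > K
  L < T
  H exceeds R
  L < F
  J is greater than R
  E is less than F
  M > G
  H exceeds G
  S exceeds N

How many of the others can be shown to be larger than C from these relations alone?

12

From C the given relations immediately reach D, E.
From those, R, K, F, H — 6 in total.
From those, N, J, T, M — 10 in total.
From those, P, S — 12 in total.
Nothing else is reachable above C; 12 in all.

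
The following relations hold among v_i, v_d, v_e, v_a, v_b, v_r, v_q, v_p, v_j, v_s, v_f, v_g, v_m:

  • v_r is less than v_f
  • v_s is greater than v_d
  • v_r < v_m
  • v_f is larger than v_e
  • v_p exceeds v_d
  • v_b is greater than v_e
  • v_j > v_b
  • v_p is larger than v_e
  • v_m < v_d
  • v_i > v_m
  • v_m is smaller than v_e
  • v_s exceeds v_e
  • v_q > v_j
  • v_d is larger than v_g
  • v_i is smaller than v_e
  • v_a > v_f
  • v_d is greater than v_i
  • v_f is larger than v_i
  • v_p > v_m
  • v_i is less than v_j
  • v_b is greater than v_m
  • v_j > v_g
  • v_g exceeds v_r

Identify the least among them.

v_m is not least since v_r < v_m; v_g is not least since v_r < v_g; v_i is not least since v_m < v_i; v_e is not least since v_i < v_e; v_f is not least since v_r < v_f; v_d is not least since v_m < v_d; v_a is not least since v_f < v_a; v_p is not least since v_d < v_p; v_b is not least since v_e < v_b; v_s is not least since v_d < v_s; v_j is not least since v_b < v_j; v_q is not least since v_j < v_q.
Only v_r has nothing below it, so v_r is the least.

v_r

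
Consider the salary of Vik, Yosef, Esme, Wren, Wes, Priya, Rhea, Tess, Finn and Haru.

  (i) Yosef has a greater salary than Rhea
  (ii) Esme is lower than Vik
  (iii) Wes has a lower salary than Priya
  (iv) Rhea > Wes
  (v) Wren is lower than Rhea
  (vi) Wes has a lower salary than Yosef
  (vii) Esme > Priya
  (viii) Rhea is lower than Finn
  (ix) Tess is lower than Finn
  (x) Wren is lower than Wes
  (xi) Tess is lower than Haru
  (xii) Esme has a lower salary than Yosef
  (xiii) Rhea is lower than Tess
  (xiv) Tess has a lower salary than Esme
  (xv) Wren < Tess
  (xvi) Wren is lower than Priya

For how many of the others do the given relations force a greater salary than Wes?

The elements the relations force above Wes are Rhea, Tess, Haru, Priya, Esme, Finn, Vik, Yosef — no chain reaches any other.
That is 8.

8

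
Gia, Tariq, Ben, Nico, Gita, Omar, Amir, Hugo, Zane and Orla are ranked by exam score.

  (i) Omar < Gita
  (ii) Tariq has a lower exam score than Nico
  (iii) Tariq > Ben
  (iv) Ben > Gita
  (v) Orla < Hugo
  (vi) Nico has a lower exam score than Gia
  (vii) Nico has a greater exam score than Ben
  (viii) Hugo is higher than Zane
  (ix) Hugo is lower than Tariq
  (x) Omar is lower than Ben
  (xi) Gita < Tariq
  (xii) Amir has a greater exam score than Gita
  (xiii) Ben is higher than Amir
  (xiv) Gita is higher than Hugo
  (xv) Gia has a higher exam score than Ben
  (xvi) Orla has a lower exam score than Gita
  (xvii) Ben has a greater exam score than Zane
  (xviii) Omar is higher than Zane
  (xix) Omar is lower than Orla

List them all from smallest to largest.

The consecutive links are each given: Zane < Omar; Omar < Orla; Orla < Hugo; Hugo < Gita; Gita < Amir; Amir < Ben; Ben < Tariq; Tariq < Nico; Nico < Gia.

Zane < Omar < Orla < Hugo < Gita < Amir < Ben < Tariq < Nico < Gia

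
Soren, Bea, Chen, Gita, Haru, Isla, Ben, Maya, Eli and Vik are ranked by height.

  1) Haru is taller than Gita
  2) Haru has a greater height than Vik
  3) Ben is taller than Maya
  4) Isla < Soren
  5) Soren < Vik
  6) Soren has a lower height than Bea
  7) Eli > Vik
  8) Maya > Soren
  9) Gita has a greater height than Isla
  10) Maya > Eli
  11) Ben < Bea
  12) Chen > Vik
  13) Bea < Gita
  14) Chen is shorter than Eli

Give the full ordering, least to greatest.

Isla < Soren < Vik < Chen < Eli < Maya < Ben < Bea < Gita < Haru

Nothing is placed below Isla, so it is least; from there Isla < Soren; Soren < Vik; Vik < Chen; Chen < Eli; Eli < Maya; Maya < Ben; Ben < Bea; Bea < Gita; Gita < Haru, each given directly.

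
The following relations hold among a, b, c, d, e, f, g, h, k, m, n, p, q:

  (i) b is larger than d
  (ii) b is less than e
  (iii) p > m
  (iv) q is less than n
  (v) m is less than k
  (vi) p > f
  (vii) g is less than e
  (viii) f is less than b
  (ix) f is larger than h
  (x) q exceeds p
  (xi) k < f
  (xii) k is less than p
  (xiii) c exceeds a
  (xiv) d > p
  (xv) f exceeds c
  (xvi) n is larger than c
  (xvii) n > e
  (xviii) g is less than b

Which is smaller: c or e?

c

Link the given pairs in sequence: c < f; f < p; p < d; d < b; b < e.
Chaining these gives c < f < p < d < b < e.
So c < e; c is the smaller of the two.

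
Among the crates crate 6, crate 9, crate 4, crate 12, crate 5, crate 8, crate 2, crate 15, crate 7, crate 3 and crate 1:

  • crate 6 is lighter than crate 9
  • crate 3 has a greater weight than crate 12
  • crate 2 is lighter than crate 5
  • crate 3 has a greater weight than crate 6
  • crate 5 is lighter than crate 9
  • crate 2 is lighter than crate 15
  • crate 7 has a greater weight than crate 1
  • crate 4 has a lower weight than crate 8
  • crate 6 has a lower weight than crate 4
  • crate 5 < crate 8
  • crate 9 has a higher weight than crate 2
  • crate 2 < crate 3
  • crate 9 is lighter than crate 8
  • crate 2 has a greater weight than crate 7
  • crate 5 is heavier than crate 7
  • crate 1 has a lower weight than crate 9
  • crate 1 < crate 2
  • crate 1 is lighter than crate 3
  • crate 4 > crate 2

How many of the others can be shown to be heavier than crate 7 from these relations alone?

7

The elements the relations force above crate 7 are crate 2, crate 5, crate 4, crate 15, crate 9, crate 3, crate 8 — no chain reaches any other.
That is 7.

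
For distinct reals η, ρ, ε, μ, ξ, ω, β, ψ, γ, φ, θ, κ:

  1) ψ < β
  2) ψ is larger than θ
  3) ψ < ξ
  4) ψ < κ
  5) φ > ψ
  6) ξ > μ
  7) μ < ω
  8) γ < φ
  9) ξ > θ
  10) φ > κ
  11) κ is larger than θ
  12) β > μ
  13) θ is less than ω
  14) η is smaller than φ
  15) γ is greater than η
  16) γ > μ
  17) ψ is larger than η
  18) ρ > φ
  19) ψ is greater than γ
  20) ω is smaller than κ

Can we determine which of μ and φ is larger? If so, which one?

φ

Chaining the given relations: μ < γ < ψ < κ < φ.
So φ is larger.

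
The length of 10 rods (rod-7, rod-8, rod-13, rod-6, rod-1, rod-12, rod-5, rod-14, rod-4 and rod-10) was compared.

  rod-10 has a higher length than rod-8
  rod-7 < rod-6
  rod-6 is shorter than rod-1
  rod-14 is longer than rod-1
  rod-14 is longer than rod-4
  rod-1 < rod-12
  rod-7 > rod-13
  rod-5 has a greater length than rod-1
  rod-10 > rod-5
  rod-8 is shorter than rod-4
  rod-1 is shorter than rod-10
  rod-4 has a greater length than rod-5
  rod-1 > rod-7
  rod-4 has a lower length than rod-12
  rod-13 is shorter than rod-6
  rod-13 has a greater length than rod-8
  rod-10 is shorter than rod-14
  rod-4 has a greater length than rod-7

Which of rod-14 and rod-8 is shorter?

rod-8 < rod-13 and rod-13 < rod-7 give rod-8 < rod-7.
With rod-7 < rod-6: rod-8 < rod-13 < rod-7 < rod-6.
With rod-6 < rod-1: rod-8 < rod-13 < rod-7 < rod-6 < rod-1.
With rod-1 < rod-5: rod-8 < rod-13 < rod-7 < rod-6 < rod-1 < rod-5.
With rod-5 < rod-4: rod-8 < rod-13 < rod-7 < rod-6 < rod-1 < rod-5 < rod-4.
Then rod-4 < rod-14 extends the chain to rod-14.
So rod-8 < rod-14; rod-8 is the shorter of the two.

rod-8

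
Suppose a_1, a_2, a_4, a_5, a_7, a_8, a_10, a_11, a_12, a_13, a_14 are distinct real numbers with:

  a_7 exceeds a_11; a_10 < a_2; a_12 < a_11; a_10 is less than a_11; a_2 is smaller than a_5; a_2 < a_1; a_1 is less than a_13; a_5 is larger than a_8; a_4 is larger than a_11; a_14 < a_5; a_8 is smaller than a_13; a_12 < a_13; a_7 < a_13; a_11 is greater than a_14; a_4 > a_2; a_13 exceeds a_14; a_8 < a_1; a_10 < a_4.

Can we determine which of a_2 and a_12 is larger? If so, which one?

undetermined

Following every chain through a_12: above a_12 we get a_11, a_7, a_4, a_13.
a_2 is not reached, and no chain runs the other way from a_2 to a_12.
So the given relations leave the order of a_12 and a_2 undetermined.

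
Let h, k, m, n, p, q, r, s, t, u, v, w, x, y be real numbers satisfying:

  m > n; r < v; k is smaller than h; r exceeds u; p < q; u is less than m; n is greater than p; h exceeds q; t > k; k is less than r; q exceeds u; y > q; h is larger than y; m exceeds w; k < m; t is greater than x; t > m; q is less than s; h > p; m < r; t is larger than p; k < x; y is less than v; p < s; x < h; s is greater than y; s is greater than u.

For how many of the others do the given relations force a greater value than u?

8

Directly above u: q, m, r, s.
One step further: y, v, t, h (8 so far).
Nothing else is reachable above u; 8 in all.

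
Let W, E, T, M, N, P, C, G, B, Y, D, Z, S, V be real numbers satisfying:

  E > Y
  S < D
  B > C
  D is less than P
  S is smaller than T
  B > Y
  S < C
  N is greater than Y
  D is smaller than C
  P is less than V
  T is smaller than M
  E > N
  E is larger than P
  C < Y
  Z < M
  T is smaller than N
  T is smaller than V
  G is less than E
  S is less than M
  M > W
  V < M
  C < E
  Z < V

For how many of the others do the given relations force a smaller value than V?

From V the given relations immediately reach T, Z, P.
From those, S, D — 5 in total.
No other element is forced below V by the given relations, so the count is 5.

5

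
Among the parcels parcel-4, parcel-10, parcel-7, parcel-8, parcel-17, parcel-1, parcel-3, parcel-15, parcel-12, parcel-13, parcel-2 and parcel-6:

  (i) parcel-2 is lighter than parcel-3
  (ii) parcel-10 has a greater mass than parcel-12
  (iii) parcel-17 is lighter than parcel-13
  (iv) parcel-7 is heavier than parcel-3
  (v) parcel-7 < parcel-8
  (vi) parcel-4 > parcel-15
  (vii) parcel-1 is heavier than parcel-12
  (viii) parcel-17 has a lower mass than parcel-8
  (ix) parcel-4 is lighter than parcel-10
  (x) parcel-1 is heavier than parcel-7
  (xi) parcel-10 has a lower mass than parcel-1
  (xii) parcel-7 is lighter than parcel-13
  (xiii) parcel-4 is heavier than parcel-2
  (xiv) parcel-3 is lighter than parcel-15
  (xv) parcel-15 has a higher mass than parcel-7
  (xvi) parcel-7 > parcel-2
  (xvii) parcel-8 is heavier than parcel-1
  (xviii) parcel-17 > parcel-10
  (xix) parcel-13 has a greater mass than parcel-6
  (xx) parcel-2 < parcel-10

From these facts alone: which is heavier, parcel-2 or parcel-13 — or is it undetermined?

parcel-2 < parcel-3 and parcel-3 < parcel-15 give parcel-2 < parcel-15.
With parcel-15 < parcel-4: parcel-2 < parcel-3 < parcel-15 < parcel-4.
With parcel-4 < parcel-10: parcel-2 < parcel-3 < parcel-15 < parcel-4 < parcel-10.
Then parcel-10 < parcel-17 extends the chain to parcel-17.
With parcel-17 < parcel-13: parcel-2 < parcel-3 < parcel-15 < parcel-4 < parcel-10 < parcel-17 < parcel-13.
So parcel-13 is heavier.

parcel-13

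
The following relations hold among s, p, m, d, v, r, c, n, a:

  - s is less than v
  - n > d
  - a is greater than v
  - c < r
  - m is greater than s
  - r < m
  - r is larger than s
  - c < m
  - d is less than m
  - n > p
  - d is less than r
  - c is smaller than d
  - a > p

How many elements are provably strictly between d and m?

1

Chaining upward from d reaches: n, r.
Chaining downward from m reaches: c, s, r.
Strictly between d and m are those in both lists: r — 1 element.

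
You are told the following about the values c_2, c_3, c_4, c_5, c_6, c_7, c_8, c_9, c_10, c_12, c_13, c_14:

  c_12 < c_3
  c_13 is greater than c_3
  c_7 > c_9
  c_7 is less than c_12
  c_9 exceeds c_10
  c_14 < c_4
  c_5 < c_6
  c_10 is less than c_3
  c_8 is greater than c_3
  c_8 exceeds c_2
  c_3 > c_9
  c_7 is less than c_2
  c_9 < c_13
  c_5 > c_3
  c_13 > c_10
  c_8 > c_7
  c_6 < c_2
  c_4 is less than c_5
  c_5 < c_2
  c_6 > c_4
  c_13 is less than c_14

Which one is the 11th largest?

c_9

Piecing the relations together gives one ordering: c_10 < c_9 < c_7 < c_12 < c_3 < c_13 < c_14 < c_4 < c_5 < c_6 < c_2 < c_8.
Counting 11 from the largest end gives c_9.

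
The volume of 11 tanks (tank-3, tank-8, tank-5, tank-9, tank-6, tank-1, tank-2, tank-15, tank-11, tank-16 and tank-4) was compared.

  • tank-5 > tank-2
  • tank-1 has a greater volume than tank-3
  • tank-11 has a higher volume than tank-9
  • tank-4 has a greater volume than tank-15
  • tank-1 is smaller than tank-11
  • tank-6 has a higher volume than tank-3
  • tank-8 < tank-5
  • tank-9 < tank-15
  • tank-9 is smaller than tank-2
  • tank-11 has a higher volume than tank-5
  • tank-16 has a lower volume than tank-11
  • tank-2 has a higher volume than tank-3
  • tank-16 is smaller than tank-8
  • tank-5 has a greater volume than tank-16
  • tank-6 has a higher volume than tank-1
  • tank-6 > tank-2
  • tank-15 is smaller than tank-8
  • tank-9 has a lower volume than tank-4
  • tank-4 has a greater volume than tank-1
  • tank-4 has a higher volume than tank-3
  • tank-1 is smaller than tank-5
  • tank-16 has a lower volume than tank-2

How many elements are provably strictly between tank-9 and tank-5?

The relations place tank-9 below tank-5. An element lies strictly between them when it is forced above tank-9 and also forced below tank-5.
Above tank-9: {tank-15, tank-8, tank-2, tank-4, tank-6, tank-11}. Below tank-5: {tank-3, tank-15, tank-16, tank-1, tank-8, tank-2}.
Intersection: {tank-15, tank-8, tank-2} — 3.

3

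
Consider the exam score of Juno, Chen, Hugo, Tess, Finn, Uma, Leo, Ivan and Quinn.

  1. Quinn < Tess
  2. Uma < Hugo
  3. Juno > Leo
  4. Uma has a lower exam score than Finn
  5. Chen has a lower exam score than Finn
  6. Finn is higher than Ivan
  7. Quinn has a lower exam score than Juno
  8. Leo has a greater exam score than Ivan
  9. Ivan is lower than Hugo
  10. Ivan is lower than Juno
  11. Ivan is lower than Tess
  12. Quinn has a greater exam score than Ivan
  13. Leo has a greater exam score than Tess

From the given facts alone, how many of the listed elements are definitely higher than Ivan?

Directly above Ivan: Quinn, Tess, Leo, Finn, Hugo, Juno.
Nothing else is reachable above Ivan; 6 in all.

6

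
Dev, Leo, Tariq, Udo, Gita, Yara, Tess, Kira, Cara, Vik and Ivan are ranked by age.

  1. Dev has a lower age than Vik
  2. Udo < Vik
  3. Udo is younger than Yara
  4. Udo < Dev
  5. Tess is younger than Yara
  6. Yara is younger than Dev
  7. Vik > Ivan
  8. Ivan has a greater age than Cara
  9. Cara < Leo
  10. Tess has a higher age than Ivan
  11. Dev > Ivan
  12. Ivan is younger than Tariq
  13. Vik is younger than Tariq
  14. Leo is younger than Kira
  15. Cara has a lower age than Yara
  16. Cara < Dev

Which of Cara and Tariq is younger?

Cara

The relevant relations are Cara < Ivan; Ivan < Tess; Tess < Yara; Yara < Dev; Dev < Vik; Vik < Tariq.
Chaining these gives Cara < Ivan < Tess < Yara < Dev < Vik < Tariq.
So Cara < Tariq; Cara is the younger of the two.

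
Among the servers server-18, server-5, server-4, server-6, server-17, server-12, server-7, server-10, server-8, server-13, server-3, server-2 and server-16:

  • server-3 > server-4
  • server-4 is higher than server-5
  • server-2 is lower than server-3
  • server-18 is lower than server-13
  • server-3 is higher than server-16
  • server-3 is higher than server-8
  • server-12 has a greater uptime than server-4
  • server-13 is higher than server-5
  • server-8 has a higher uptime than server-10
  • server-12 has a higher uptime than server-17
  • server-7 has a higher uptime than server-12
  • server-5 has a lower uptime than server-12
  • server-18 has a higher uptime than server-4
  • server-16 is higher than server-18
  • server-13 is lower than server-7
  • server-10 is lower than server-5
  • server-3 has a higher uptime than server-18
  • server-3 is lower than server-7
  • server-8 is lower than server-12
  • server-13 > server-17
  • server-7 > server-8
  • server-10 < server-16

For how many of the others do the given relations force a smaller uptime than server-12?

The elements the relations force below server-12 are server-10, server-8, server-5, server-4, server-17 — no chain reaches any other.
That is 5.

5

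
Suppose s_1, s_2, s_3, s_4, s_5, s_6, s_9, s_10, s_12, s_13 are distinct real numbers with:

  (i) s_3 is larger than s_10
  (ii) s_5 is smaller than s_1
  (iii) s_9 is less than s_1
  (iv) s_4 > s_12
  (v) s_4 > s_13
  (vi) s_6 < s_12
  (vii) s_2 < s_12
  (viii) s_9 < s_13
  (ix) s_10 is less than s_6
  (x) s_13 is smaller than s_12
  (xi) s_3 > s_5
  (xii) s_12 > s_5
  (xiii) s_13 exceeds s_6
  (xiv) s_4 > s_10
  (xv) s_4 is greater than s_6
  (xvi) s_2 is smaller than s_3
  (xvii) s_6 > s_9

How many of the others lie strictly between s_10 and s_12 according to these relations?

2

Chaining upward from s_10 reaches: s_3, s_6, s_13, s_4.
Chaining downward from s_12 reaches: s_5, s_9, s_2, s_6, s_13.
Strictly between s_10 and s_12 are those in both lists: s_6, s_13 — 2 elements.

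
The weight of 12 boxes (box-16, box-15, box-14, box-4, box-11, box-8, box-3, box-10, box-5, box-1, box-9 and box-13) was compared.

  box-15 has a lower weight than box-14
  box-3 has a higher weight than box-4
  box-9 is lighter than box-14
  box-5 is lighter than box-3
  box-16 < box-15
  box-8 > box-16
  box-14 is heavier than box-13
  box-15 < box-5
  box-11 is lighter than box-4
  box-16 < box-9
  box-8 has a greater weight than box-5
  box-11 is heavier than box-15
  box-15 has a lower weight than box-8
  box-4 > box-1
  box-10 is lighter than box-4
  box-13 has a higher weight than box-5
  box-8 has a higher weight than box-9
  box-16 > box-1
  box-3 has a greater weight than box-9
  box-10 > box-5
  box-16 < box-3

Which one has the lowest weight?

Chaining upward from box-1: directly above it, box-16, box-4; then box-15, box-9, box-8, box-3; then box-5, box-14, box-11; then box-13, box-10.
That covers every other element, and nothing is given below box-1, so box-1 is the lowest weight.

box-1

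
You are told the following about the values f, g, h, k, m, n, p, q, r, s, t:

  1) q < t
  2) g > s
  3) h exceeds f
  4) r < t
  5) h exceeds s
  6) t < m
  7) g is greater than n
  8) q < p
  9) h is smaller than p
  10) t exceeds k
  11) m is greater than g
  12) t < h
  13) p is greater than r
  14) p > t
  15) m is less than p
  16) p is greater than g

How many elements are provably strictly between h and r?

1

Chaining upward from r reaches: t, m, p.
Chaining downward from h reaches: s, q, k, f, t.
Strictly between r and h are those in both lists: t — 1 element.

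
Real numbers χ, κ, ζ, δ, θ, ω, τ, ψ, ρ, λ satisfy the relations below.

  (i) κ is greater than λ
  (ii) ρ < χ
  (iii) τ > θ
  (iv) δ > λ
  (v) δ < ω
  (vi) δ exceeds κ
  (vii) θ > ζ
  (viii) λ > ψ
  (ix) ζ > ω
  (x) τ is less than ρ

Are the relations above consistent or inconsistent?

consistent

Every relation is compatible with ψ < λ < κ < δ < ω < ζ < θ < τ < ρ < χ; the set is consistent.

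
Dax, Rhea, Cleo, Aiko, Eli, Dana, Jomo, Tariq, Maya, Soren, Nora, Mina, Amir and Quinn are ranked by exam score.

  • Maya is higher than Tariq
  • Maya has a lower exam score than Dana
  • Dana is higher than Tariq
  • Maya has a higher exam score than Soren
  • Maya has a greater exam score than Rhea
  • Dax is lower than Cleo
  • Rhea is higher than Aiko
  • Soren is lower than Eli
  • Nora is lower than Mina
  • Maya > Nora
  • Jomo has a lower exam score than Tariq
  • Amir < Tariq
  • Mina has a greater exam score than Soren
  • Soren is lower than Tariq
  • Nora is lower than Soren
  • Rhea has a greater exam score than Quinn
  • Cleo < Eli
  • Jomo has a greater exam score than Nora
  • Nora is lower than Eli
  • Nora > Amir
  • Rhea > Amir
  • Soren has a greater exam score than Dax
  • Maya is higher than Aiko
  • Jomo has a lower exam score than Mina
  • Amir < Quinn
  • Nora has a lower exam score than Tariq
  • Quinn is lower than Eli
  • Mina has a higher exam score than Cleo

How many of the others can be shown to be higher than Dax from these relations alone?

From Dax the given relations immediately reach Cleo, Soren.
From those, Mina, Tariq, Maya, Eli — 6 in total.
From those, Dana — 7 in total.
Nothing else is reachable above Dax; 7 in all.

7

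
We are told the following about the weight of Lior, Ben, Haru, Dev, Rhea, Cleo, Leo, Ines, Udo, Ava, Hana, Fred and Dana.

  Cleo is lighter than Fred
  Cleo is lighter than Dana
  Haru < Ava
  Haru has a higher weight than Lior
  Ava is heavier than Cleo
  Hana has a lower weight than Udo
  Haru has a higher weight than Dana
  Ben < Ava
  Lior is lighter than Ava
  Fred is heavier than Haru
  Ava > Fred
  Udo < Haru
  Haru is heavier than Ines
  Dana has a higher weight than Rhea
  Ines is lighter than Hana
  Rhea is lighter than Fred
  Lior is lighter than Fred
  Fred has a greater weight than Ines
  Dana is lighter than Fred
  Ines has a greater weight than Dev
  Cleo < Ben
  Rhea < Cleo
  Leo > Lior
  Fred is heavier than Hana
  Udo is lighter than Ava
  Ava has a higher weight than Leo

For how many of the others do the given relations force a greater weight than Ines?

The elements the relations force above Ines are Hana, Udo, Haru, Fred, Ava — no chain reaches any other.
That is 5.

5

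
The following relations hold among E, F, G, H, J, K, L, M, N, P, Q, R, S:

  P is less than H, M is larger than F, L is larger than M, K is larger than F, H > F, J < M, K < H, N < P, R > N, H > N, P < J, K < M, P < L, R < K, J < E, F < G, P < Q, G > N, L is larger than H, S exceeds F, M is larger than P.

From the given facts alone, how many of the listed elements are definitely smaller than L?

The elements the relations force below L are F, N, P, R, K, J, M, H — no chain reaches any other.
That is 8.

8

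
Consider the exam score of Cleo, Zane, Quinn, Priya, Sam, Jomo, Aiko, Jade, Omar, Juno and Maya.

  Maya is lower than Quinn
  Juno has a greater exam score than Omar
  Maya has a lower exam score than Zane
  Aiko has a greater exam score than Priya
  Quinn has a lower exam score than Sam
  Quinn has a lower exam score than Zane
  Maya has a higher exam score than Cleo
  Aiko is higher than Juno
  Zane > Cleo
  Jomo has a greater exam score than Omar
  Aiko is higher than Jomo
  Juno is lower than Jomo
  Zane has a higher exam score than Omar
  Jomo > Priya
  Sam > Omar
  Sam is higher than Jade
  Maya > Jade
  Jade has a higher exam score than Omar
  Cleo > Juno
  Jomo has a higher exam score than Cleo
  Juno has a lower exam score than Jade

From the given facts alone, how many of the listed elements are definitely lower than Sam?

6

From Sam the given relations immediately reach Omar, Jade, Quinn.
From those, Juno, Maya — 5 in total.
From those, Cleo — 6 in total.
No other element is forced below Sam by the given relations, so the count is 6.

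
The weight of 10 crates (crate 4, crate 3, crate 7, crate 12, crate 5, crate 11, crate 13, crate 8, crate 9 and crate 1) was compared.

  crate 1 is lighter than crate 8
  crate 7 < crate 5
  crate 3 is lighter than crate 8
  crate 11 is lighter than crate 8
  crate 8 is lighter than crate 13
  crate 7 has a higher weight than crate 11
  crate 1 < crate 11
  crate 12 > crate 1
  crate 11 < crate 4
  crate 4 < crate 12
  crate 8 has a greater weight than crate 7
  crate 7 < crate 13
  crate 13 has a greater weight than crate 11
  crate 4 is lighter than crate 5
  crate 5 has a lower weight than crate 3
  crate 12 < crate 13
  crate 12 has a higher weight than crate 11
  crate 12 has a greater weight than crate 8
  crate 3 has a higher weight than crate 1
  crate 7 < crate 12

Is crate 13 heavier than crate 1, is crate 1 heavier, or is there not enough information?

crate 13

crate 1 < crate 11 and crate 11 < crate 4 give crate 1 < crate 4.
With crate 4 < crate 5: crate 1 < crate 11 < crate 4 < crate 5.
Then crate 5 < crate 3 extends the chain to crate 3.
With crate 3 < crate 8: crate 1 < crate 11 < crate 4 < crate 5 < crate 3 < crate 8.
Then crate 8 < crate 12 extends the chain to crate 12.
With crate 12 < crate 13: crate 1 < crate 11 < crate 4 < crate 5 < crate 3 < crate 8 < crate 12 < crate 13.
So crate 13 is heavier.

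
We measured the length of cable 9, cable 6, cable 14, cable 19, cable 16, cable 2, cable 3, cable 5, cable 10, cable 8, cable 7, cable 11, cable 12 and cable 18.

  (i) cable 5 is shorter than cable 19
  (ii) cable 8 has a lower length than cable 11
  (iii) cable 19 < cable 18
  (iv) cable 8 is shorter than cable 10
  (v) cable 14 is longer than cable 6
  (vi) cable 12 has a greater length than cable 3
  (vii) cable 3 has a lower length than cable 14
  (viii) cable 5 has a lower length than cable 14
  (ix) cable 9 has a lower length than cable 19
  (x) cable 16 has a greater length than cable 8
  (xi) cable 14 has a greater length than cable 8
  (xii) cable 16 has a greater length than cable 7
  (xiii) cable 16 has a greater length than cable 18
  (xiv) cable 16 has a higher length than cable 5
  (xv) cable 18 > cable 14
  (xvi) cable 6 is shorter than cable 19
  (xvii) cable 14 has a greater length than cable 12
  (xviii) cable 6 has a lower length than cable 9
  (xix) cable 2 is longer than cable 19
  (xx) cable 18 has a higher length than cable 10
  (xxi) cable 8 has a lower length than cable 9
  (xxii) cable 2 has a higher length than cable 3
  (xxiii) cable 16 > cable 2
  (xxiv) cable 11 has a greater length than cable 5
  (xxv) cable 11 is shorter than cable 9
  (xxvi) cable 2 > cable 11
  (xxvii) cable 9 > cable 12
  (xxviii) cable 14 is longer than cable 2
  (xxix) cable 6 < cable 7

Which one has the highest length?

cable 16

Chaining downward from cable 16: directly below it, cable 5, cable 8, cable 7, cable 2, cable 18; then cable 6, cable 3, cable 11, cable 19, cable 10, cable 14; then cable 12, cable 9.
That covers every other element, and nothing is given above cable 16, so cable 16 is the highest length.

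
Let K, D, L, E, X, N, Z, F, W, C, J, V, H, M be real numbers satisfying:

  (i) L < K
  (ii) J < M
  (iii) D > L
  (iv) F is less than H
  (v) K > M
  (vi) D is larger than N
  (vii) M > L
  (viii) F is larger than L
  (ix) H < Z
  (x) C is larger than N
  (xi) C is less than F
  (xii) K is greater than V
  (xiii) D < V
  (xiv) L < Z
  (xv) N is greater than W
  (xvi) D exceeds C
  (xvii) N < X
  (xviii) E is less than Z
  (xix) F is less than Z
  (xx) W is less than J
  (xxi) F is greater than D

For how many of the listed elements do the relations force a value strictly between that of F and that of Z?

1

Chaining upward from F reaches: H.
Chaining downward from Z reaches: W, N, C, L, D, E, H.
Strictly between F and Z are those in both lists: H — 1 element.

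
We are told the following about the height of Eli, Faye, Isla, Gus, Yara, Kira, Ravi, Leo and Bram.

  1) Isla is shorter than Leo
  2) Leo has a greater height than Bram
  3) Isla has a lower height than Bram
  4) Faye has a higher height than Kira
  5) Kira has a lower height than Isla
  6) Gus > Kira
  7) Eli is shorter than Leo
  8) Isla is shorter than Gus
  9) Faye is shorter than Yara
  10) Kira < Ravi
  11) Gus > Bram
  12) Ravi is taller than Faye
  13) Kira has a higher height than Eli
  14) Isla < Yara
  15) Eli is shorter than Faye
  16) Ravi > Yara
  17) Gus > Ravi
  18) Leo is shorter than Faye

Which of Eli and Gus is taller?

Link the given pairs in sequence: Eli < Kira; Kira < Isla; Isla < Bram; Bram < Leo; Leo < Faye; Faye < Yara; Yara < Ravi; Ravi < Gus.
Together: Eli < Kira < Isla < Bram < Leo < Faye < Yara < Ravi < Gus.
So Eli < Gus; Gus is the taller of the two.

Gus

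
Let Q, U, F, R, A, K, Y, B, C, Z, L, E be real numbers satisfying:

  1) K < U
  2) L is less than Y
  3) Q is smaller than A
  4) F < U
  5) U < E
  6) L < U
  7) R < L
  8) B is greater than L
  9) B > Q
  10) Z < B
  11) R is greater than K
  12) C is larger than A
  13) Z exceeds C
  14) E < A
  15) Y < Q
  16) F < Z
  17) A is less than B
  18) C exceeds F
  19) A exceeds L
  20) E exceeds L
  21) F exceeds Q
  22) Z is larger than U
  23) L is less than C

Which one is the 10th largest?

L

Piecing the relations together gives one ordering: K < R < L < Y < Q < F < U < E < A < C < Z < B.
Counting 10 from the largest end gives L.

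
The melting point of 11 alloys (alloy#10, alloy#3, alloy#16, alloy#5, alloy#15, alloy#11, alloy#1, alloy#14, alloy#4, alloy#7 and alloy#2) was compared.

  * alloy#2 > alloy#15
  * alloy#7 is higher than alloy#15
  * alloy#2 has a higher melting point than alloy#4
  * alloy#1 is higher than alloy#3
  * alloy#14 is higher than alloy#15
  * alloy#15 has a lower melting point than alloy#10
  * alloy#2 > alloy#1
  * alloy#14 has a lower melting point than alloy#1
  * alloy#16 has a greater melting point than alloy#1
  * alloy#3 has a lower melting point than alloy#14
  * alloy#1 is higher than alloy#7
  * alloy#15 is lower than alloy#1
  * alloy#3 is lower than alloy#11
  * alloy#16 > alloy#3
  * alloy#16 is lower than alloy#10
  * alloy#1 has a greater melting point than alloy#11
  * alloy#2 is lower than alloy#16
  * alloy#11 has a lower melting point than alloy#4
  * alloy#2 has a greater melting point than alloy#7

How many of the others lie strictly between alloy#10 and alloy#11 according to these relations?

4

Chaining upward from alloy#11 reaches: alloy#4, alloy#1, alloy#2, alloy#16.
Chaining downward from alloy#10 reaches: alloy#3, alloy#15, alloy#7, alloy#14, alloy#4, alloy#1, alloy#2, alloy#16.
Strictly between alloy#11 and alloy#10 are those in both lists: alloy#4, alloy#1, alloy#2, alloy#16 — 4 elements.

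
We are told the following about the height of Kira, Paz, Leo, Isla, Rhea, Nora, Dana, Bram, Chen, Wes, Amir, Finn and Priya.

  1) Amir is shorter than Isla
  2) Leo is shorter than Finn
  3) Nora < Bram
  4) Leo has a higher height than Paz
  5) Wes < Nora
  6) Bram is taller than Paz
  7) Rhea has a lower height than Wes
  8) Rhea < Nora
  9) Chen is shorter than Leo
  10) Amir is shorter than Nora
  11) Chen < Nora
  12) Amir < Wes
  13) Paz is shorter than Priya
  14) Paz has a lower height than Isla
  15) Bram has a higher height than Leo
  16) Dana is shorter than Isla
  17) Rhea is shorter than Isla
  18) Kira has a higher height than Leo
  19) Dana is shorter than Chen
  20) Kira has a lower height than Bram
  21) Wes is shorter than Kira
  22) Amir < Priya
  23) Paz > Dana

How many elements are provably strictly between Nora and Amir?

The relations place Amir below Nora. An element lies strictly between them when it is forced above Amir and also forced below Nora.
Above Amir: {Wes, Priya, Kira, Isla, Bram}. Below Nora: {Dana, Rhea, Wes, Chen}.
Intersection: {Wes} — 1.

1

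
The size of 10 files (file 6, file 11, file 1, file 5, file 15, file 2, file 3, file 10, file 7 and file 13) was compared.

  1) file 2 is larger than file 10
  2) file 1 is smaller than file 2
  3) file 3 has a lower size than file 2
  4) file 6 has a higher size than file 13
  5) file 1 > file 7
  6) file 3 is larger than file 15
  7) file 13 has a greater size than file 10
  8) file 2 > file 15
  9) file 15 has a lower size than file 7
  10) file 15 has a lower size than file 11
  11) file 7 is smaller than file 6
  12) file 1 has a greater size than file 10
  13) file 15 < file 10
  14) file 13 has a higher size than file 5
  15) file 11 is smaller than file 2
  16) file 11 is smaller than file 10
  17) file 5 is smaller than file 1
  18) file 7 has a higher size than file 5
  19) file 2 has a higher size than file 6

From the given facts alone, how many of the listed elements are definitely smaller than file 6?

From file 6 the given relations immediately reach file 7, file 13.
From those, file 5, file 15, file 10 — 5 in total.
From those, file 11 — 6 in total.
Nothing else is reachable below file 6; 6 in all.

6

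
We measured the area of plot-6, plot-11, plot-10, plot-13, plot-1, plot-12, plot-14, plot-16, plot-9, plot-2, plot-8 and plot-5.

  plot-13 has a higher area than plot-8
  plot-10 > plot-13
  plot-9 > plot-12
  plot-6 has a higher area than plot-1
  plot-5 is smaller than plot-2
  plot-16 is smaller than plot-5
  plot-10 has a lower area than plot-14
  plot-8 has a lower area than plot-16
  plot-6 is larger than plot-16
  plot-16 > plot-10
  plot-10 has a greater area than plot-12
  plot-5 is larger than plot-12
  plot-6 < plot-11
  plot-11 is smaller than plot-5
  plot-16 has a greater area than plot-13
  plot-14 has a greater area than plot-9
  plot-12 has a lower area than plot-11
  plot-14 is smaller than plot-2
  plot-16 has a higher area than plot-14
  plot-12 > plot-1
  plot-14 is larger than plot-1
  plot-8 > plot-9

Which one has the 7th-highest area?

Chaining the given pairs: plot-1 < plot-12 < plot-9 < plot-8 < plot-13 < plot-10 < plot-14 < plot-16 < plot-6 < plot-11 < plot-5 < plot-2.
The 7th largest is plot-10.

plot-10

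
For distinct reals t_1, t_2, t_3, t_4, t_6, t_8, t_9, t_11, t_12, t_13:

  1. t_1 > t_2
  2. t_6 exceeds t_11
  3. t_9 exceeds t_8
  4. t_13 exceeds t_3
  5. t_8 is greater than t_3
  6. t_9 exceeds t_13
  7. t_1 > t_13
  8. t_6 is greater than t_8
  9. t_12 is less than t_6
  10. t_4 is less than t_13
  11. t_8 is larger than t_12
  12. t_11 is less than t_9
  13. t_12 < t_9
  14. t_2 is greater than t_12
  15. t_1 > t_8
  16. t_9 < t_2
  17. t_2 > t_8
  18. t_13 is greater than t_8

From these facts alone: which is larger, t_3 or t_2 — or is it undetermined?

t_3 < t_8 and t_8 < t_13 give t_3 < t_13.
With t_13 < t_9: t_3 < t_8 < t_13 < t_9.
Then t_9 < t_2 extends the chain to t_2.
So t_2 is larger.

t_2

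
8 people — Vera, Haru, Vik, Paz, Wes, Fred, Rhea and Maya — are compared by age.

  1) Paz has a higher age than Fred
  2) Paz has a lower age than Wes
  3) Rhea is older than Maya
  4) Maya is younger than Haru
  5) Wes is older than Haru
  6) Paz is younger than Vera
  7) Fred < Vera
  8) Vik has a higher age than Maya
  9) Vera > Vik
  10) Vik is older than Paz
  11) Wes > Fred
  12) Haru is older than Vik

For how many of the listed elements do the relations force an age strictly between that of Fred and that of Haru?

Chaining upward from Fred reaches: Paz, Vik, Vera, Wes.
Chaining downward from Haru reaches: Maya, Paz, Vik.
Strictly between Fred and Haru are those in both lists: Paz, Vik — 2 elements.

2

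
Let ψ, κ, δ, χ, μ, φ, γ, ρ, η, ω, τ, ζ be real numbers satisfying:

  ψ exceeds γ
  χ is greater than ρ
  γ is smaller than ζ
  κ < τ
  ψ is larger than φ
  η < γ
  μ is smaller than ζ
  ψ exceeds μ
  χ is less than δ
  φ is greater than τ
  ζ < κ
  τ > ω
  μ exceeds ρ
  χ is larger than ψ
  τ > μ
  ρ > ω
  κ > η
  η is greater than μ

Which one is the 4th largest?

φ

Piecing the relations together gives one ordering: ω < ρ < μ < η < γ < ζ < κ < τ < φ < ψ < χ < δ.
Counting 4 from the largest end gives φ.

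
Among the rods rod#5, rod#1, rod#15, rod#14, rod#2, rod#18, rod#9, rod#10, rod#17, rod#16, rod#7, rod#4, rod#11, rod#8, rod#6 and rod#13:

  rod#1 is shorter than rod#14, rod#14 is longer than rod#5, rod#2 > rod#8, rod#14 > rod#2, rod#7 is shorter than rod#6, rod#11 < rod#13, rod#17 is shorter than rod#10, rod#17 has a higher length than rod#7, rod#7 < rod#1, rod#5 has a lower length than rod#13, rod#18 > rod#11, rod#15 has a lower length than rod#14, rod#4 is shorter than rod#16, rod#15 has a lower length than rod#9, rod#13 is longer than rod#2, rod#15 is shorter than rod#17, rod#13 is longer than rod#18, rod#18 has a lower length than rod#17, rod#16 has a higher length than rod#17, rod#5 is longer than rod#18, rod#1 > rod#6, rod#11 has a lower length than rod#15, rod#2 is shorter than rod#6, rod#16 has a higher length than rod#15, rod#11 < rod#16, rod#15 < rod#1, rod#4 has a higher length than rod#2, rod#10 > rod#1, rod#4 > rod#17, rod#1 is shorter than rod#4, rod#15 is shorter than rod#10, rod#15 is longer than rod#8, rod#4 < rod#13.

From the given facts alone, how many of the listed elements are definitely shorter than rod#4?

9

Directly below rod#4: rod#2, rod#1, rod#17.
One step further: rod#18, rod#8, rod#7, rod#15, rod#6 (8 so far).
One step further: rod#11 (9 so far).
No other element is forced below rod#4 by the given relations, so the count is 9.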